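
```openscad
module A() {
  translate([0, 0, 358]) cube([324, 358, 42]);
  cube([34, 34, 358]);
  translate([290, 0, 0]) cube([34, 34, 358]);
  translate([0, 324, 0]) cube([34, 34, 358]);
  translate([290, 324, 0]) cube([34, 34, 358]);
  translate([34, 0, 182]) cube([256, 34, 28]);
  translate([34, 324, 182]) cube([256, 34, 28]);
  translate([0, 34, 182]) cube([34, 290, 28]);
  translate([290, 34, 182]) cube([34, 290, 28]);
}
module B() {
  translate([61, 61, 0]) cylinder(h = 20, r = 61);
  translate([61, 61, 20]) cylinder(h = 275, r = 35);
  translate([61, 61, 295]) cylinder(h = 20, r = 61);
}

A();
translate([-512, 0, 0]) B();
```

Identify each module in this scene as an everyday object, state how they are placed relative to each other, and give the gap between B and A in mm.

The spool's nearest face is 390 mm from the stool's −x face.

A is a stool. B is a spool. The spool is on the floor beside the stool on its −x side. The gap between the spool and the stool is 390 mm.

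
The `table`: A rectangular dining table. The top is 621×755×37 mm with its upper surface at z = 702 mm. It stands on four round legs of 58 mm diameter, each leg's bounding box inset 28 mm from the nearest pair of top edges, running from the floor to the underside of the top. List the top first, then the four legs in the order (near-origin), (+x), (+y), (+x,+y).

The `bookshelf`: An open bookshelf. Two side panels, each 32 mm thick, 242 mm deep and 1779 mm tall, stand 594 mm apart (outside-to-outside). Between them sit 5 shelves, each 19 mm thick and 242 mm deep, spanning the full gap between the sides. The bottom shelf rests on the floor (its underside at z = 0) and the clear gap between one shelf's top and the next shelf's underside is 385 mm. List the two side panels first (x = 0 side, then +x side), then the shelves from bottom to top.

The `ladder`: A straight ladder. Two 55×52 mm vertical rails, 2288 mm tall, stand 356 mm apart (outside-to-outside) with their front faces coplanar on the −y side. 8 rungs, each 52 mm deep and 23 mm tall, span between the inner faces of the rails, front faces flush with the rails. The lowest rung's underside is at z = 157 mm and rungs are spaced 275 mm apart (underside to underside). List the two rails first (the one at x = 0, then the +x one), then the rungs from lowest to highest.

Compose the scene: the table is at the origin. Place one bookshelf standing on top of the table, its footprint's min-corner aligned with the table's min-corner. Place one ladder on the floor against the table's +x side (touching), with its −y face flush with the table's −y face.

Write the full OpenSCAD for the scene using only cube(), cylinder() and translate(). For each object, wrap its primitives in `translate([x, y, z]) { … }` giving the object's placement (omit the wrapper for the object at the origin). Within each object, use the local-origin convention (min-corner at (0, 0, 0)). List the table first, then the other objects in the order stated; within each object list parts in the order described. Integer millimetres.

translate([0, 0, 665]) cube([621, 755, 37]);
translate([57, 57, 0]) cylinder(h = 665, r = 29);
translate([564, 57, 0]) cylinder(h = 665, r = 29);
translate([57, 698, 0]) cylinder(h = 665, r = 29);
translate([564, 698, 0]) cylinder(h = 665, r = 29);
translate([0, 0, 702]) {
  cube([32, 242, 1779]);
  translate([562, 0, 0]) cube([32, 242, 1779]);
  translate([32, 0, 0]) cube([530, 242, 19]);
  translate([32, 0, 404]) cube([530, 242, 19]);
  translate([32, 0, 808]) cube([530, 242, 19]);
  translate([32, 0, 1212]) cube([530, 242, 19]);
  translate([32, 0, 1616]) cube([530, 242, 19]);
}
translate([621, 0, 0]) {
  cube([55, 52, 2288]);
  translate([301, 0, 0]) cube([55, 52, 2288]);
  translate([55, 0, 157]) cube([246, 52, 23]);
  translate([55, 0, 432]) cube([246, 52, 23]);
  translate([55, 0, 707]) cube([246, 52, 23]);
  translate([55, 0, 982]) cube([246, 52, 23]);
  translate([55, 0, 1257]) cube([246, 52, 23]);
  translate([55, 0, 1532]) cube([246, 52, 23]);
  translate([55, 0, 1807]) cube([246, 52, 23]);
  translate([55, 0, 2082]) cube([246, 52, 23]);
}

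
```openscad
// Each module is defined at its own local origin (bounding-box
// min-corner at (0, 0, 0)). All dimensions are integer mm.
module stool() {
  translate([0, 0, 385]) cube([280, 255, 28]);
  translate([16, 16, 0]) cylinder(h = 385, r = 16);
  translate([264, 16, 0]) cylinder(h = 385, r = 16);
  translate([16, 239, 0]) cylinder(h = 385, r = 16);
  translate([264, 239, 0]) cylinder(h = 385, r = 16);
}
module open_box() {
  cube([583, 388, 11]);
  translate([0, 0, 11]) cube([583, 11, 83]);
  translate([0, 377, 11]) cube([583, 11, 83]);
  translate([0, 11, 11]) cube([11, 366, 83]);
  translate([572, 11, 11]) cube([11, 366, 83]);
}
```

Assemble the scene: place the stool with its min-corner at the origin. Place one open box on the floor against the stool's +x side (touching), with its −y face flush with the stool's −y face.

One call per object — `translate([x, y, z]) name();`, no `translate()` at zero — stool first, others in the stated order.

stool();
translate([280, 0, 0]) open_box();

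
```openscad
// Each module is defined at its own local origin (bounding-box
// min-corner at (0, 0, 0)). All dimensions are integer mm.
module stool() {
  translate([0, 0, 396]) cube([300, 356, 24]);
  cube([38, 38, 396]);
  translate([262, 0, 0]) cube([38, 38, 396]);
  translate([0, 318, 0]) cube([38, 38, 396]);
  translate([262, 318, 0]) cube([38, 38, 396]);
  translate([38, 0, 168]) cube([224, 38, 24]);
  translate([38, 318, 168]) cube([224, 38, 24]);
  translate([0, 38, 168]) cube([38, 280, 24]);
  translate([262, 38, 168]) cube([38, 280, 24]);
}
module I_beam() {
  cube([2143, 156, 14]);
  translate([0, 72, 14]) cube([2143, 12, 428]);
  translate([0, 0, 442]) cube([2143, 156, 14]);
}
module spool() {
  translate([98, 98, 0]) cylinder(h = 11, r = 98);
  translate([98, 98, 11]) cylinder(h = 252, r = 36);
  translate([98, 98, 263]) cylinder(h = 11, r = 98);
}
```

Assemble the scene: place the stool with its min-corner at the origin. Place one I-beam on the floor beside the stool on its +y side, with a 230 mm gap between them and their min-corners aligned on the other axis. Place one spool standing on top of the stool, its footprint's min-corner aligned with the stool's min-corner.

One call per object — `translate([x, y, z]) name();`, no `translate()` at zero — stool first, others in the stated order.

stool();
translate([0, 586, 0]) I_beam();
translate([0, 0, 420]) spool();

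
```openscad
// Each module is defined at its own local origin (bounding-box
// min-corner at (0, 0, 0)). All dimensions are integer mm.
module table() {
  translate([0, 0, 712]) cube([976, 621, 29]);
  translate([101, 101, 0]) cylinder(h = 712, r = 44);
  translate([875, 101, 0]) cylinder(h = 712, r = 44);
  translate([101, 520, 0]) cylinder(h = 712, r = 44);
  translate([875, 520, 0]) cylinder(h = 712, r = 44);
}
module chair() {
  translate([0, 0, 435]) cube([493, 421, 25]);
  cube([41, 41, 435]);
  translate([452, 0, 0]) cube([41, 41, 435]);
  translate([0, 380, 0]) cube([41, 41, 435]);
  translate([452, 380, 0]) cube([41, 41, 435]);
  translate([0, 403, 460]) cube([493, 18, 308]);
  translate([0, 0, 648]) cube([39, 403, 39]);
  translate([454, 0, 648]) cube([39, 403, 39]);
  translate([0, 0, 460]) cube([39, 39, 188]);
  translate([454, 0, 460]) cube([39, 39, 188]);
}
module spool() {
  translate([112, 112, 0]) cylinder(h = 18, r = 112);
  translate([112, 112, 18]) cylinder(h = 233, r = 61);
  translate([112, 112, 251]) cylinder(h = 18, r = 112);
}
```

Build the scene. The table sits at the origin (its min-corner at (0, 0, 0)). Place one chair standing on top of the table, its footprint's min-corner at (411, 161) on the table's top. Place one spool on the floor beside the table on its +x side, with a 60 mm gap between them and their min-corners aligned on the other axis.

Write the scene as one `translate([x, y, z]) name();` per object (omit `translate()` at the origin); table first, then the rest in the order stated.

table();
translate([411, 161, 741]) chair();
translate([1036, 0, 0]) spool();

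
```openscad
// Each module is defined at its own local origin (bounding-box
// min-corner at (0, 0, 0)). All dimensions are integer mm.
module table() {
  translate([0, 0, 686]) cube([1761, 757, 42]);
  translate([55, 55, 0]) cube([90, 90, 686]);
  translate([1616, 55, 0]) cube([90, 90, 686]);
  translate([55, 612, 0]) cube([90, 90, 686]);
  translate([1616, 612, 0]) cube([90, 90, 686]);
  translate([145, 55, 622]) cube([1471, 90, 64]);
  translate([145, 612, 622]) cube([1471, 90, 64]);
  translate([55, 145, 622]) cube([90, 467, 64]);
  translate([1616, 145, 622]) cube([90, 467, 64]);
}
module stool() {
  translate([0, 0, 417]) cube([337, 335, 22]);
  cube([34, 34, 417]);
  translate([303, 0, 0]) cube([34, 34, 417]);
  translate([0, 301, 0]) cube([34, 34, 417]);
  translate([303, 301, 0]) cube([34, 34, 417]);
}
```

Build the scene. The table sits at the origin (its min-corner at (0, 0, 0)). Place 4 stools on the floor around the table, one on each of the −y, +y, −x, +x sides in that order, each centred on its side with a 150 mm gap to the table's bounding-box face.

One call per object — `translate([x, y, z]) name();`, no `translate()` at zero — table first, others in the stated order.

table();
translate([712, -485, 0]) stool();
translate([712, 907, 0]) stool();
translate([-487, 211, 0]) stool();
translate([1911, 211, 0]) stool();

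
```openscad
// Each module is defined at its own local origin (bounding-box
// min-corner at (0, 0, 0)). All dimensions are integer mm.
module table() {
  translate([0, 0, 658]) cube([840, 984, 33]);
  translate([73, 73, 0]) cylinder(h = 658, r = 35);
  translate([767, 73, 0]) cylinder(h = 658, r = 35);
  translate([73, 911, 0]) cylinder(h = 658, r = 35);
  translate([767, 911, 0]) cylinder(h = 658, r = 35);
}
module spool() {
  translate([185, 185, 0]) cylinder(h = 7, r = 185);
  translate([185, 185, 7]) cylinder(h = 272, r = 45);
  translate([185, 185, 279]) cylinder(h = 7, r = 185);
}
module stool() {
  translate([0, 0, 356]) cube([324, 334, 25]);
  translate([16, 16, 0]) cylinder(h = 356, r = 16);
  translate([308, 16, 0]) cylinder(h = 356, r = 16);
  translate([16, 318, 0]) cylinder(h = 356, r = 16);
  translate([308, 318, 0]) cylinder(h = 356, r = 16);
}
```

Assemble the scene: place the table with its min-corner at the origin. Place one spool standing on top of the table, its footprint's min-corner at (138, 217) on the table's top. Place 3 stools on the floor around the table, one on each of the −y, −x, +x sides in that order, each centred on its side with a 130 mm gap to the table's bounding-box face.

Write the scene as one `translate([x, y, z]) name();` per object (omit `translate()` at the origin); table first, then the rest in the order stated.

table();
translate([138, 217, 691]) spool();
translate([258, -464, 0]) stool();
translate([-454, 325, 0]) stool();
translate([970, 325, 0]) stool();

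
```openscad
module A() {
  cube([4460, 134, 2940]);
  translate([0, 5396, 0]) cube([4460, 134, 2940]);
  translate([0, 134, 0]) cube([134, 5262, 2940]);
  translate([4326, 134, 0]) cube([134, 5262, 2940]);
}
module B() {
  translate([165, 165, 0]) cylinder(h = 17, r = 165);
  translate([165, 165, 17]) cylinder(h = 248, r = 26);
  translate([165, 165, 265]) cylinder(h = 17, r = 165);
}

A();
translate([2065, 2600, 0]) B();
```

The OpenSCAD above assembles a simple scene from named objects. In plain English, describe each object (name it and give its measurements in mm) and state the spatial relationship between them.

A is a box-shaped house frame (walls only): outside footprint 4460×5530 mm, wall height 2940 mm, wall thickness 134 mm. The two y-facing walls run the full x-width; the two x-facing walls fit between the inner faces of the y-facing walls.

B is a spool: two coaxial disc flanges of radius 165 mm and thickness 17 mm, joined by a core cylinder of radius 26 mm and height 248 mm. The lower flange rests on z = 0 and the three cylinders share a vertical axis.

The spool sits inside the house frame, centred.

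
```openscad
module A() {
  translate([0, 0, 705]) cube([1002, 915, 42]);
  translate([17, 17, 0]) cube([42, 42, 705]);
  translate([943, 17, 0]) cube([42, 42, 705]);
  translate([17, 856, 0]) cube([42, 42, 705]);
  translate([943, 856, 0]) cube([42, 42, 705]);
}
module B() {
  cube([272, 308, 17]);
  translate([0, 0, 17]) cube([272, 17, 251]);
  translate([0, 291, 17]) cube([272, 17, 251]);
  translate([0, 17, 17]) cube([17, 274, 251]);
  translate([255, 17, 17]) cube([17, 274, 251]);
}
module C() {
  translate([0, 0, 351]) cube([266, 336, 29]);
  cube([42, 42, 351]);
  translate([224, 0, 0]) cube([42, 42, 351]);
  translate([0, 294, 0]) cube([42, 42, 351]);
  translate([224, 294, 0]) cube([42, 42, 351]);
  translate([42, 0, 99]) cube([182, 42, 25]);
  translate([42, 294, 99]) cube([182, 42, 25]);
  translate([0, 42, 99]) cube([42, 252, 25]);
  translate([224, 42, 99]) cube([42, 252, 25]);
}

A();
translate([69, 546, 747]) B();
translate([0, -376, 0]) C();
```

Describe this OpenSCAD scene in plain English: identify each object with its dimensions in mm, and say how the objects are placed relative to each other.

A is a table: top 1002 mm (x) × 915 mm (y), 42 mm thick, upper face at z = 747 mm, on four 42×42 mm square legs, each inset 17 mm from the nearest pair of top edges, running from z = 0 to the bottom of the top.

B is an open storage box with external size 272×308×268 mm and wall thickness 17 mm (the base is also 17 mm thick). The base covers the whole footprint; the four walls stand on the base, with the y-facing walls full-width and the x-facing walls fitting between their inner faces.

C is a four-legged stool. The seat is 266×336 mm, 29 mm thick, top at z = 380 mm. It stands on four square legs, each 42×42 mm in cross-section, from z = 0 to the seat underside, each flush with a corner of the seat. Four stretchers, 42 mm wide and 25 mm tall, connect adjacent legs with their undersides at z = 99 mm, each running between the inner faces of the legs it joins and aligned with the legs' outer faces on the other axis.

The open box is on top of the table. The stool is on the floor beside the table on its −y side.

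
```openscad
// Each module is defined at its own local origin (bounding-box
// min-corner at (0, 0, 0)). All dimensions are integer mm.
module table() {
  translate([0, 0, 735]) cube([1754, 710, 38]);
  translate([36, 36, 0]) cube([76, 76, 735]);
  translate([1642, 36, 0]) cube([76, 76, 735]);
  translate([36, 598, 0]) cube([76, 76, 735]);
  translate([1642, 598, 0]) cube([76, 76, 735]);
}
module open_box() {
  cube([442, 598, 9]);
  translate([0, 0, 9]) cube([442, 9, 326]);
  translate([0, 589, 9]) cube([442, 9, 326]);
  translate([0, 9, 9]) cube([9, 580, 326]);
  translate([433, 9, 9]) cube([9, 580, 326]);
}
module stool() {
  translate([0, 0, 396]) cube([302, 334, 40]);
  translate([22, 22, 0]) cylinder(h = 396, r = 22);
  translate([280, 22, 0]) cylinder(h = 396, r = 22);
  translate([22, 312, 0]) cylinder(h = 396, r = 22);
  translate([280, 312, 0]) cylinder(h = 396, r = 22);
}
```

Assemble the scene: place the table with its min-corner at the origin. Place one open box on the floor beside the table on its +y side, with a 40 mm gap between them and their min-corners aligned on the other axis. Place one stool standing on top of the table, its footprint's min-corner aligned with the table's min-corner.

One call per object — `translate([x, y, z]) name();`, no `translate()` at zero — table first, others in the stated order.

table();
translate([0, 750, 0]) open_box();
translate([0, 0, 773]) stool();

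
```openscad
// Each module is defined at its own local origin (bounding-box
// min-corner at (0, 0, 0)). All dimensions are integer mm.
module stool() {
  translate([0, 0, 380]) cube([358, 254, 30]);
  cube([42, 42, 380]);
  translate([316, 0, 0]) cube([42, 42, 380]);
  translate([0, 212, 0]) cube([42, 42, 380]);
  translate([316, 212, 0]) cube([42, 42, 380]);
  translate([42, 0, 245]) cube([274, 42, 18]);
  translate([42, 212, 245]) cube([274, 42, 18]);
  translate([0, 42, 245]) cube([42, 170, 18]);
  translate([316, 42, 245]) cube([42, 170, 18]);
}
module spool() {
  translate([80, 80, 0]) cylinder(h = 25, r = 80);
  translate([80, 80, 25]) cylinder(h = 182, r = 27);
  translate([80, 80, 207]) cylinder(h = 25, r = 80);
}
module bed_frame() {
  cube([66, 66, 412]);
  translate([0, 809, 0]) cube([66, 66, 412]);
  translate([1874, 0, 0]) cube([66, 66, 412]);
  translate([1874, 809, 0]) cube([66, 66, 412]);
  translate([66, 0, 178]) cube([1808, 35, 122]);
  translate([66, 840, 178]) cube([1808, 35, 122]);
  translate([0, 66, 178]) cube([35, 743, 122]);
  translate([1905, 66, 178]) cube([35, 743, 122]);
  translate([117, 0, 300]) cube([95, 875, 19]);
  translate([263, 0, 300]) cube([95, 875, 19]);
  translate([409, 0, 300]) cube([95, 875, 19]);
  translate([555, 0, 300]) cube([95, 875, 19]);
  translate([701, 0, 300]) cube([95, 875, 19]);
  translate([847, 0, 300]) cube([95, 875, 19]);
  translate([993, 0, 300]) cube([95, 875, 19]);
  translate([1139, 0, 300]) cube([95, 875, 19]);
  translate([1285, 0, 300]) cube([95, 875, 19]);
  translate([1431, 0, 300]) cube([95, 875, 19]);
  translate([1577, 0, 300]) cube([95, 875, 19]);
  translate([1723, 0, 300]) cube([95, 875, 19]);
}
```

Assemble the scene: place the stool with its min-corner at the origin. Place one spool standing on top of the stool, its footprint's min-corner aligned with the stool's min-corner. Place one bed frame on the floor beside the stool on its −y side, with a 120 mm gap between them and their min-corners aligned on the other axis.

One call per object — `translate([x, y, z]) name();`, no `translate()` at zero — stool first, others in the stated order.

stool();
translate([0, 0, 410]) spool();
translate([0, -995, 0]) bed_frame();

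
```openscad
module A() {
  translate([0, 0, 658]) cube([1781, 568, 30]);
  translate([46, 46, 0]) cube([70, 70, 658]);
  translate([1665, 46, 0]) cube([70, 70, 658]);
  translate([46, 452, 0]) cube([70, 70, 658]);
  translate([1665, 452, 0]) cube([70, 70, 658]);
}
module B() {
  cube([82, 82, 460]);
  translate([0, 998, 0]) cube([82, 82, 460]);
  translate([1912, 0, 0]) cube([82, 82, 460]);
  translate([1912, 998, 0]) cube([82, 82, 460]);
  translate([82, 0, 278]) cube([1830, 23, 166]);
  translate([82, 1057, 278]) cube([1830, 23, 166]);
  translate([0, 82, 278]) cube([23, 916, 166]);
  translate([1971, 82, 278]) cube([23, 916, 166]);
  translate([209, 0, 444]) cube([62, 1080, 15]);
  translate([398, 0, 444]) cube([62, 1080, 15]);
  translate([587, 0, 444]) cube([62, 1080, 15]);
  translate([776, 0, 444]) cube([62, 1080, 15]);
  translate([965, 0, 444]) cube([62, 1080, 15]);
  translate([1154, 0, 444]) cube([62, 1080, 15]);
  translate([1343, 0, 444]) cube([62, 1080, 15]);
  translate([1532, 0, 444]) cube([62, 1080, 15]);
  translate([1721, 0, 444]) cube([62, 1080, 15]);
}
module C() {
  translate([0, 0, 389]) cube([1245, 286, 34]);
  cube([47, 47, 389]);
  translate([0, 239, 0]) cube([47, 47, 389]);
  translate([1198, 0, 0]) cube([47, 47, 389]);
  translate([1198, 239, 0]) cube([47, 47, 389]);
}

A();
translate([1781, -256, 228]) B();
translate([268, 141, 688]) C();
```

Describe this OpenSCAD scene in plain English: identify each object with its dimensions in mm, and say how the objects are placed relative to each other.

A is a rectangular dining table. The top is 1781×568×30 mm with its upper surface at z = 688 mm. It stands on four 70×70 mm square legs, each inset 46 mm from the nearest pair of top edges, running from the floor to the underside of the top.

B is a bed frame 1994 mm long (x) by 1080 mm wide (y). Four 82×82 mm corner posts, 460 mm tall, at the corners of the footprint. Four rails of 23 mm thickness and 166 mm height run between adjacent posts with their undersides at z = 278 mm, their outer faces flush with the outside of the frame (the two x-running rails run between the posts' inner faces; the two y-running rails run between the posts' inner faces). 9 slats, each 62 mm wide (x) and 15 mm thick, lie across the top of the two x-running rails, running the full 1080 mm width of the frame in y; the slats are evenly spaced along x between the inner faces of the end posts with equal gaps (rounded down to the nearest mm) at the −x end and between each pair — any rounding remainder accumulates at the +x end.

C is a long wooden bench with a 1245 mm (x) × 286 mm (y) seat, 34 mm thick, its top surface 423 mm above the floor. Four 47 mm square legs at the seat corners, flush with the edges, run from z = 0 to the seat underside.

The bed frame is beside the table with their tops flush at z = 688. The bench is on top of the table, centred.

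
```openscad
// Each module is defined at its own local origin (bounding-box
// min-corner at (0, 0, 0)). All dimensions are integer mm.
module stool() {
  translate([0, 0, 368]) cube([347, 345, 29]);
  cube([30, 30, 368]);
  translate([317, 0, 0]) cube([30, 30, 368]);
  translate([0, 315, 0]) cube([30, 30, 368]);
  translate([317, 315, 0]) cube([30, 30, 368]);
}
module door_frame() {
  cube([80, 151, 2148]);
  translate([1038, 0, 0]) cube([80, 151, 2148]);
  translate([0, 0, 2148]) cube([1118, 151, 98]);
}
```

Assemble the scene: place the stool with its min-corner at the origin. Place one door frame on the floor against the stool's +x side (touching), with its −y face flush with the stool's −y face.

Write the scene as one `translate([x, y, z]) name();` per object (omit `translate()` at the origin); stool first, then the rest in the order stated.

stool();
translate([347, 0, 0]) door_frame();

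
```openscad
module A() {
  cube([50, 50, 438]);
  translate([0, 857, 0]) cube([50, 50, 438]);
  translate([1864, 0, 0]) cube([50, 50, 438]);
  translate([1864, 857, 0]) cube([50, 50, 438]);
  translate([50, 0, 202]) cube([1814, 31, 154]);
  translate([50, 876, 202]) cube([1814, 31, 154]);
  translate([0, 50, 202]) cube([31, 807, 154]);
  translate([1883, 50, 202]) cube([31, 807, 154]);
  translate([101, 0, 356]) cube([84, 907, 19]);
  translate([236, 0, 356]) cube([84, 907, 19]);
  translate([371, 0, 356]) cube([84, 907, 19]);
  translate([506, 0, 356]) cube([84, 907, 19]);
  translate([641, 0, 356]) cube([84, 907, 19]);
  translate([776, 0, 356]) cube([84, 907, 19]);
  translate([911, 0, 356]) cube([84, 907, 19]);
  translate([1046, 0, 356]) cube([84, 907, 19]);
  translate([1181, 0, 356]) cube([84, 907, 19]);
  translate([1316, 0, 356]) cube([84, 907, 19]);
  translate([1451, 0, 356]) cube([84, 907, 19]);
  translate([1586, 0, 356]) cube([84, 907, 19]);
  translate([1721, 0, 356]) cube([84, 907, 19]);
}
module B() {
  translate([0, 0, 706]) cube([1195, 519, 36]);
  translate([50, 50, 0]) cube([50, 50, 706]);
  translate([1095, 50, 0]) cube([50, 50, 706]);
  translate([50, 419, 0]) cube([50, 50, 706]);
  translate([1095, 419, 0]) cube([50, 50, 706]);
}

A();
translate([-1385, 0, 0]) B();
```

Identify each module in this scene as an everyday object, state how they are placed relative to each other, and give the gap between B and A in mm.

A is a bed frame. B is a table. The table is on the floor beside the bed frame on its −x side. The gap between the table and the bed frame is 190 mm.

The table's nearest face is 190 mm from the bed frame's −x face.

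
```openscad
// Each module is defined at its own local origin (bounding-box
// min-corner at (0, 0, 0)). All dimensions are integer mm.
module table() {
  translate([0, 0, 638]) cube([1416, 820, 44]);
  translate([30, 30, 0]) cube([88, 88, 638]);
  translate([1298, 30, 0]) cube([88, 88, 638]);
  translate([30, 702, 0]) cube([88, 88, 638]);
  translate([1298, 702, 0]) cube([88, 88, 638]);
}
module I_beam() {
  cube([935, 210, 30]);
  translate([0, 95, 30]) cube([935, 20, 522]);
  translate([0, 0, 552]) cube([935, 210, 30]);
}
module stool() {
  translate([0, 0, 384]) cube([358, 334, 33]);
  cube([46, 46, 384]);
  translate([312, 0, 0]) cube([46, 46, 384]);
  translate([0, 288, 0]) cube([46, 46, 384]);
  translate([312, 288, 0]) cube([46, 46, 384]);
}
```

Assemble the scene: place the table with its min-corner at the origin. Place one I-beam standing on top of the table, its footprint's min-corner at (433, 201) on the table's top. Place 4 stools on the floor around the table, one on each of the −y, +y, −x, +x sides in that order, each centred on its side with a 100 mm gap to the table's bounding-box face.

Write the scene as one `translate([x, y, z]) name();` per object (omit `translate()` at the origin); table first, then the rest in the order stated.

table();
translate([433, 201, 682]) I_beam();
translate([529, -434, 0]) stool();
translate([529, 920, 0]) stool();
translate([-458, 243, 0]) stool();
translate([1516, 243, 0]) stool();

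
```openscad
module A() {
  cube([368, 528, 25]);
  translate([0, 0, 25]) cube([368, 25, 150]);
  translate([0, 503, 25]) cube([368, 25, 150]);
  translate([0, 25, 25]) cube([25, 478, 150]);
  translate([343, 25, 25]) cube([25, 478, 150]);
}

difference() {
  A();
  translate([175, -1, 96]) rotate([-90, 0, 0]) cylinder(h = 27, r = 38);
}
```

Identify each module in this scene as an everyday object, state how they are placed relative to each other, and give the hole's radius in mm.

The subtracted cylinder has r = 38 mm.

A is an open box. The open box has a circular hole through its front wall. The hole's radius is 38 mm.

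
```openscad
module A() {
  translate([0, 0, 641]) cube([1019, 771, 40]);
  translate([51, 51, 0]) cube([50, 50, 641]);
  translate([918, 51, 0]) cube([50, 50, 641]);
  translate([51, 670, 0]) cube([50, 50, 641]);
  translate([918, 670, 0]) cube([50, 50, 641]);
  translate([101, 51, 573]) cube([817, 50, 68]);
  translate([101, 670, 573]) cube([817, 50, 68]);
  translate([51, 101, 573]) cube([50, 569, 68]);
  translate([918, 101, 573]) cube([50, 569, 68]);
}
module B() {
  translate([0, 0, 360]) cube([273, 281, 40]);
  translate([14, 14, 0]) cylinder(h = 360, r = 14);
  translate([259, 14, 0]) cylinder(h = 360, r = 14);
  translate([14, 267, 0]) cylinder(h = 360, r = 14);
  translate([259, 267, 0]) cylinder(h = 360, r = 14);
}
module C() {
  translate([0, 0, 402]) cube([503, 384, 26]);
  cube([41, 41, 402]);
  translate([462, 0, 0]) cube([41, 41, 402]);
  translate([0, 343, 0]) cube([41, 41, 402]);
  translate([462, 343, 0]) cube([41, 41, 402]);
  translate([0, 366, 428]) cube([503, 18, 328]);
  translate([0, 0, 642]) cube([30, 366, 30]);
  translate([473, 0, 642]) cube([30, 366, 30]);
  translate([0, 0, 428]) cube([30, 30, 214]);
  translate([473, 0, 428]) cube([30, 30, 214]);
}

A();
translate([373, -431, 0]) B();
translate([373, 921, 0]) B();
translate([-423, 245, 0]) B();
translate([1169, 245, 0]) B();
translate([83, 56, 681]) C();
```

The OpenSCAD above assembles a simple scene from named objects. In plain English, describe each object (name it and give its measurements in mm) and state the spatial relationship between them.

A is a table with a 1019×771 mm rectangular top, 40 mm thick, top surface at z = 681 mm, supported by four 50×50 mm square legs, each inset 51 mm from the nearest pair of top edges, running from the floor. Four apron rails, 50 mm thick and 68 mm tall, run between adjacent legs with their top edges flush with the underside of the top and their outer faces flush with the legs' outer faces.

B is a simple wooden stool: a rectangular seat 273 mm (x) by 281 mm (y), 40 mm thick, top face at z = 400 mm, on four round legs, each 28 mm in diameter. The legs rest on z = 0, each leg's axis is inset half a diameter from the nearest pair of seat edges (so the leg's bounding box is flush with the corner).

C is a chair. The seat is a 503×384×26 mm slab with its top at z = 428 mm, on four 41×41 mm corner legs (flush with the seat edges, standing on z = 0). A flat backrest 18 mm thick, 328 mm tall, spans the full seat width and rises from the seat top along its +y edge, rear face flush with the rear of the seat. Two armrests of 30×30 mm section run along each side from the seat's front edge to the front of the backrest, top faces 244 mm above the seat top and outer faces flush with the seat's x-edges; a 30×30 mm post under the front of each armrest stands on the seat at the front corner.

Four stools sit around the table at the −y, +y, −x, +x sides. The chair is on top of the table.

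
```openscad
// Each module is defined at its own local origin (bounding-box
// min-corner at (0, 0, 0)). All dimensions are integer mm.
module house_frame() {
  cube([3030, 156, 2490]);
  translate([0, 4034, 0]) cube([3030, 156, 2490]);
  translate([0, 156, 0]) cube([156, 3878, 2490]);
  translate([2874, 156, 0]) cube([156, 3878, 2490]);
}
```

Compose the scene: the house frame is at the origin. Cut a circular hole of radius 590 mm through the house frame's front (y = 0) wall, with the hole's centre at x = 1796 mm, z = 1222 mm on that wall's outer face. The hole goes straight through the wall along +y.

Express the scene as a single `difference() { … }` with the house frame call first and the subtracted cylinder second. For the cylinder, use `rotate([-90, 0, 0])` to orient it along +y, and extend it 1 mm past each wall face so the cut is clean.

difference() {
  house_frame();
  translate([1796, -1, 1222]) rotate([-90, 0, 0]) cylinder(h = 158, r = 590);
}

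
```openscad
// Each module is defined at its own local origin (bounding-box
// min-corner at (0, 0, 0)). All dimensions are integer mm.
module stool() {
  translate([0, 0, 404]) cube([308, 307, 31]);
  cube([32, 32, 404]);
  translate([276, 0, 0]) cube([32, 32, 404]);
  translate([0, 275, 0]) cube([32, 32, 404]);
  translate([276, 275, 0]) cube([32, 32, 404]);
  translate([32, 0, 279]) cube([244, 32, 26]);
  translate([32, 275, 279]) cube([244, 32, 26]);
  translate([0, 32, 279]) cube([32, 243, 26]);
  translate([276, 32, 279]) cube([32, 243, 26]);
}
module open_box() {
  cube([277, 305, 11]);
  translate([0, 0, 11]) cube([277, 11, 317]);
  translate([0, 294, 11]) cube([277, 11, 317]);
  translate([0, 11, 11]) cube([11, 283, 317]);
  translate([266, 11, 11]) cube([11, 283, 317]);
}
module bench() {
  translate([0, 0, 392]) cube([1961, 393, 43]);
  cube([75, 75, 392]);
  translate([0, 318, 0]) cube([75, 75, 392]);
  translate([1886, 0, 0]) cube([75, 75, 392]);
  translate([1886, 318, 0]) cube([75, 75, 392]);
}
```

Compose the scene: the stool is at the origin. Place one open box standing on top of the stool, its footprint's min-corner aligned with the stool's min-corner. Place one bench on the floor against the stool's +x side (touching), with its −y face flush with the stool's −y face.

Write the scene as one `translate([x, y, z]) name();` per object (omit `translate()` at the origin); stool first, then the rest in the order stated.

stool();
translate([0, 0, 435]) open_box();
translate([308, 0, 0]) bench();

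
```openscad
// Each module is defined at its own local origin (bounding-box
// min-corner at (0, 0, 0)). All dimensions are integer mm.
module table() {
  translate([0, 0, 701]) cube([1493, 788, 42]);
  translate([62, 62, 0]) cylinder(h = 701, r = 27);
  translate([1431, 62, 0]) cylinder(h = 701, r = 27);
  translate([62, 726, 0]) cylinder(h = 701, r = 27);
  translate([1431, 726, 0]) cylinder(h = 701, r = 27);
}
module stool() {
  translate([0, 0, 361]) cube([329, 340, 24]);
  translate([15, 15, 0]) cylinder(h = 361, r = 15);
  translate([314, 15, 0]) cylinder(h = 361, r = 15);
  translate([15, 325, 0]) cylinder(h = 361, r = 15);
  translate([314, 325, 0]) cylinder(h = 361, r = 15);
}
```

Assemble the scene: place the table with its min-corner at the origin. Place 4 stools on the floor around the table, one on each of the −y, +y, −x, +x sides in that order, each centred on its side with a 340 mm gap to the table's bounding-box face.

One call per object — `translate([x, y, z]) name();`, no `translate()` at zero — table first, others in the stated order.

table();
translate([582, -680, 0]) stool();
translate([582, 1128, 0]) stool();
translate([-669, 224, 0]) stool();
translate([1833, 224, 0]) stool();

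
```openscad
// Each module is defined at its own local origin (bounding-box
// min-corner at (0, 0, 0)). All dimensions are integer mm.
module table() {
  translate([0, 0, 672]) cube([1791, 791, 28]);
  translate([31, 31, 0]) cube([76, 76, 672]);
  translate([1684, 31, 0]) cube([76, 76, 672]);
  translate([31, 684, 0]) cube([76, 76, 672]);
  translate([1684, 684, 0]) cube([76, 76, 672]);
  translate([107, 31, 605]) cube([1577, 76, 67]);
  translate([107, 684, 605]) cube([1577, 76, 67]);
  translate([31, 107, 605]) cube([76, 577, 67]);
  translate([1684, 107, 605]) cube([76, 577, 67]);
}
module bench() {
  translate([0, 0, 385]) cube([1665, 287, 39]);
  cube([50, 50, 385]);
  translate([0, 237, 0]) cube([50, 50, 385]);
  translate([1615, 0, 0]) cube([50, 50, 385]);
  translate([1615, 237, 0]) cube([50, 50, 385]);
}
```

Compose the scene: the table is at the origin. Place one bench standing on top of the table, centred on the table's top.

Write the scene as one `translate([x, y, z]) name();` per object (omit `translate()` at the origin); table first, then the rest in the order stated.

table();
translate([63, 252, 700]) bench();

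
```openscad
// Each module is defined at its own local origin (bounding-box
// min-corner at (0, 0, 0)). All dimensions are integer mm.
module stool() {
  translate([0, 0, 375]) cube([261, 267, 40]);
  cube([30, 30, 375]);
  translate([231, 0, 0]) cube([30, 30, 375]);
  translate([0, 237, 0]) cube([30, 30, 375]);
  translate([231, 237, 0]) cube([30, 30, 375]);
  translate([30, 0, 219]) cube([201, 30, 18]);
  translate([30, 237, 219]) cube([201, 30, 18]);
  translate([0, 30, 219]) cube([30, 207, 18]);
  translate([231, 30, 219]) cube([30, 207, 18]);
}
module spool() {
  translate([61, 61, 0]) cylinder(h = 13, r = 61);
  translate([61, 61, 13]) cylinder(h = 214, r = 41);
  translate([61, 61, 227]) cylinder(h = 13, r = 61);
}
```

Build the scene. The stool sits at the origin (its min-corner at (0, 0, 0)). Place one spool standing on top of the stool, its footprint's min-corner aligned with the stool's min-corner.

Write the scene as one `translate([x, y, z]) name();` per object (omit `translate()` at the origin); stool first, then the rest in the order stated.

stool();
translate([0, 0, 415]) spool();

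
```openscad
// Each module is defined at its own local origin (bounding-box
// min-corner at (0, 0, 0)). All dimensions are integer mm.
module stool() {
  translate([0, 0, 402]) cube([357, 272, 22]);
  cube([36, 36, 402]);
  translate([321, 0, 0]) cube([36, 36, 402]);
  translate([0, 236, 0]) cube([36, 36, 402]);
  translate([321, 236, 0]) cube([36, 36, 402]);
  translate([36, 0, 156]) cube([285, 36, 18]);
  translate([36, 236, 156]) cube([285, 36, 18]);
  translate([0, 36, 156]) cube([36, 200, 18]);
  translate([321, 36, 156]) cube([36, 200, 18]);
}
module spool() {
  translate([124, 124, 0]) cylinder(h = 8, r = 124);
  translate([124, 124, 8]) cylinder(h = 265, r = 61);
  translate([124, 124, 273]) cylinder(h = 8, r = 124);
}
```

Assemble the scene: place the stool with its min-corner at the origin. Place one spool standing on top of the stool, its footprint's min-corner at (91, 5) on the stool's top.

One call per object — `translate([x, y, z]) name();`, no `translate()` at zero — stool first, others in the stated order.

stool();
translate([91, 5, 424]) spool();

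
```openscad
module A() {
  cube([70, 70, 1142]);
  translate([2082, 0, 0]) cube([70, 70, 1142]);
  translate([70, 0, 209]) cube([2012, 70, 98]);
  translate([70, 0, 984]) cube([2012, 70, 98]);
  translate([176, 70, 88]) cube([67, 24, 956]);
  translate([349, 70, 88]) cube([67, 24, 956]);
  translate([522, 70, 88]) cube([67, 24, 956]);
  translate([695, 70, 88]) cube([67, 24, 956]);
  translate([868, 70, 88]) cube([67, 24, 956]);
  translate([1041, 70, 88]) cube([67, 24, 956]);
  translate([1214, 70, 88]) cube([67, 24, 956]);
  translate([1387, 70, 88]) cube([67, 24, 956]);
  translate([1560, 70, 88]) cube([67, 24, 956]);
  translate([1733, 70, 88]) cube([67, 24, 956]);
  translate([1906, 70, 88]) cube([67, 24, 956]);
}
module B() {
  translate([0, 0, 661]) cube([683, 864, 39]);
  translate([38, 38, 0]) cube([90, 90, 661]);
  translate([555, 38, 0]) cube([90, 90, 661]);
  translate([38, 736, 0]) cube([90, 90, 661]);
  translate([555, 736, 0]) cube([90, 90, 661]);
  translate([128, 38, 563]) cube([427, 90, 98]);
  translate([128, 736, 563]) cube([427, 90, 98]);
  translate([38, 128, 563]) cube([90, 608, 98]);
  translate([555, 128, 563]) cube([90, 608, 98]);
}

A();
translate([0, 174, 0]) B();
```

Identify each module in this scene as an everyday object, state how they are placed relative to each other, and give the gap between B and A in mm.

A is a fence section. B is a table. The table is on the floor beside the fence section on its +y side. The gap between the table and the fence section is 80 mm.

The table's nearest face is 80 mm from the fence section's +y face.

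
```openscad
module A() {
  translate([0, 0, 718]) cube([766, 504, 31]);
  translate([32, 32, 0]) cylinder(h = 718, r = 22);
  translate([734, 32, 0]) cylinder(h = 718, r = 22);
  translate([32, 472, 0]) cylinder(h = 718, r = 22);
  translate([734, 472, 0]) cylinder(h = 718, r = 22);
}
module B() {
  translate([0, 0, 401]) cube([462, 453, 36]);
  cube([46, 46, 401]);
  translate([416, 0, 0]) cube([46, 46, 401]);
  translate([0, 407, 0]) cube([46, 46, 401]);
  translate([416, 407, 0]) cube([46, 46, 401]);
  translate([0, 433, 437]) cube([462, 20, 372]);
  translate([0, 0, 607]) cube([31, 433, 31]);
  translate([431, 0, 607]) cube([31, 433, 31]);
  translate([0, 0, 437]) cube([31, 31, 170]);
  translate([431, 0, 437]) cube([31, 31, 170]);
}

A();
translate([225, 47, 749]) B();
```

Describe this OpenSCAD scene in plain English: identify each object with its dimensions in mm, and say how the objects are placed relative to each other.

A is a table with a 766×504 mm rectangular top, 31 mm thick, top surface at z = 749 mm, supported by four round legs of 44 mm diameter, each leg's bounding box inset 10 mm from the nearest pair of top edges, running from the floor.

B is a chair: 462×453 mm seat, 36 mm thick, top at z = 437 mm, on four 46 mm square corner legs flush with the seat edges. A 20 mm thick backrest slab spans the full seat width, extending 372 mm above the seat top, its back face flush with the seat's +y edge. Two armrests of 31×31 mm section run along each side from the seat's front edge to the front of the backrest, top faces 201 mm above the seat top and outer faces flush with the seat's x-edges; a 31×31 mm post under the front of each armrest stands on the seat at the front corner.

The chair is on top of the table.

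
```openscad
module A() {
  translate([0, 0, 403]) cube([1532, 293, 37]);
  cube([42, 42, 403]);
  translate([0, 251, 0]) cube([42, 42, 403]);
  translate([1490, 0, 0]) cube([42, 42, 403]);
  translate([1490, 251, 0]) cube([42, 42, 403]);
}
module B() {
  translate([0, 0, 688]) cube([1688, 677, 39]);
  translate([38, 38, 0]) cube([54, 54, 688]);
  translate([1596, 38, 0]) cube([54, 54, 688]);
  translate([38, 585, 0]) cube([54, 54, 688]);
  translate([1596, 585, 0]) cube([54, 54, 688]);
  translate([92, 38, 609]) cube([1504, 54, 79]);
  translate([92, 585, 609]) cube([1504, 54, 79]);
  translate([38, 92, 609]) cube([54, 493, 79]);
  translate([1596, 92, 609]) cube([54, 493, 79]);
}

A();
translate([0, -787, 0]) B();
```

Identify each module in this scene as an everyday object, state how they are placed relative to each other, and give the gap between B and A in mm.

The table's nearest face is 110 mm from the bench's −y face.

A is a bench. B is a table. The table is on the floor beside the bench on its −y side. The gap between the table and the bench is 110 mm.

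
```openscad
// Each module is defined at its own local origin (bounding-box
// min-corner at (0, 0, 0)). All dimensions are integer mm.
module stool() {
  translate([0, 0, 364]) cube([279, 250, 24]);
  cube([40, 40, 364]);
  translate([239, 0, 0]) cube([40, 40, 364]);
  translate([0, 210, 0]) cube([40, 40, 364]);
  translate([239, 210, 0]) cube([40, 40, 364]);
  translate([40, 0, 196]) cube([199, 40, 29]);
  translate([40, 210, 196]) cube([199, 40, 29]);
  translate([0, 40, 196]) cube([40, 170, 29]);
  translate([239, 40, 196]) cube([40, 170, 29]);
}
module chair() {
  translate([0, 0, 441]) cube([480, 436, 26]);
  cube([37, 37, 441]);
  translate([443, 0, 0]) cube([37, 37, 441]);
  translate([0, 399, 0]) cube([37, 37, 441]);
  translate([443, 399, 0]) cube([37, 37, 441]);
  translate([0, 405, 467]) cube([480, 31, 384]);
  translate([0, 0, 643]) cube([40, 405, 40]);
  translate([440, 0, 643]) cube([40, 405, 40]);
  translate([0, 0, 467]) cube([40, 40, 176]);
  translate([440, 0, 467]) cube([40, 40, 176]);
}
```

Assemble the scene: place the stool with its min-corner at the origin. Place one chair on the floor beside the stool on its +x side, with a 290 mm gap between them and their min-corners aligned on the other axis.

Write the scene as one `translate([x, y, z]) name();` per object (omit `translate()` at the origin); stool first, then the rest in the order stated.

stool();
translate([569, 0, 0]) chair();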